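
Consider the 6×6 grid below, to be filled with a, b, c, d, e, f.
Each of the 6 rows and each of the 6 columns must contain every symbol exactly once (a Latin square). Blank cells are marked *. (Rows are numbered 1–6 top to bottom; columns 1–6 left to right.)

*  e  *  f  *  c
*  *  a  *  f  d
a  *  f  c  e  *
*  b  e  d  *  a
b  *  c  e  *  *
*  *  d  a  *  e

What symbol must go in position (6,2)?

f

Row 1, column 1: row 1 has {c, e, f} and column 1 has {a, b}, leaving only d.
Row 1, column 3: row 1 has {c, d, e, f} and column 3 has {a, c, d, e, f}, leaving only b.
Row 1, column 5: row 1 has {b, c, d, e, f} and column 5 has {e, f}, leaving only a.
Row 2, column 2: row 2 has {a, d, f} and column 2 has {b, e}, leaving only c.
Row 6 already has {a, d, e} and column 2 already has {b, c, e}, so row 6, column 2 must be f.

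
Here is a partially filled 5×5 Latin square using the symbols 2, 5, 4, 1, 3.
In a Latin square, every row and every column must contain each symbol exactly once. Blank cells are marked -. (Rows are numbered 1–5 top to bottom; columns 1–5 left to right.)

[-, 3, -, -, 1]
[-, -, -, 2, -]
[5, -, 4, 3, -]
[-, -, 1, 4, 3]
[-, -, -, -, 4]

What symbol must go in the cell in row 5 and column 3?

5

Row 1, column 4: row 1 has {1, 3} and column 4 has {2, 4, 3}, leaving only 5.
Row 1, column 3: row 1 has {5, 1, 3} and column 3 has {4, 1}, leaving only 2.
Row 1, column 1: row 1 has {2, 5, 1, 3} and column 1 has {5}, leaving only 4.
Row 2, column 5: row 2 has {2} and column 5 has {4, 1, 3}, leaving only 5.
Row 2, column 3: row 2 has {2, 5} and column 3 has {2, 4, 1}, leaving only 3.
Row 5 already has {4} and column 3 already has {2, 4, 1, 3}, so row 5, column 3 must be 5.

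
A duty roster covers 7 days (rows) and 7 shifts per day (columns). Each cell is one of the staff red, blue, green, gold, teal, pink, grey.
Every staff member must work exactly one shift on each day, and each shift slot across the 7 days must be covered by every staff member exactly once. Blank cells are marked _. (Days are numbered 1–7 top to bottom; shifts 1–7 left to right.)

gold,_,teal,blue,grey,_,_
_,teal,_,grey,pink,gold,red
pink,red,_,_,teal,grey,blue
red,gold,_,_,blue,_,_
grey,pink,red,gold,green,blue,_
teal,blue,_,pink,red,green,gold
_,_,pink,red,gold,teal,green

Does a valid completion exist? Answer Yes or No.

No day or shift among the givens repeats a symbol, and propagating forced cells runs into no contradiction.
One valid completion exists (for instance, gold green teal blue grey red pink / green teal blue grey pink gold red / pink red gold green teal grey blue / red gold green teal blue pink grey / grey pink red gold green blue teal / teal blue grey pink red green gold / blue grey pink red gold teal green).

Yes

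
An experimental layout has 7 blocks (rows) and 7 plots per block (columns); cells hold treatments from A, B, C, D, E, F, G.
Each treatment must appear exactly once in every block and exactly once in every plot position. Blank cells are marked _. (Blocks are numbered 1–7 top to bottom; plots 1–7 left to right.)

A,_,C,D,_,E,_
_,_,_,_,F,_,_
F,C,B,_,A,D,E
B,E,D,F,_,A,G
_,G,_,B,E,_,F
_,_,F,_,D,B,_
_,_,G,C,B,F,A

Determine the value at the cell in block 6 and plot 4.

Block 1, plot 5: block 1 has {A, C, D, E} and plot 5 has {A, B, D, E, F}, leaving only G.
Block 1, plot 7: block 1 has {A, C, D, E, G} and plot 7 has {A, E, F, G}, leaving only B.
Block 1, plot 2: block 1 has {A, B, C, D, E, G} and plot 2 has {C, E, G}, leaving only F.
Block 3, plot 4: block 3 has {A, B, C, D, E, F} and plot 4 has {B, C, D, F}, leaving only G.
Block 4, plot 5: block 4 has {A, B, D, E, F, G} and plot 5 has {A, B, D, E, F, G}, leaving only C.
Block 5, plot 3: block 5 has {B, E, F, G} and plot 3 has {B, C, D, F, G}, leaving only A.
Block 2, plot 3: block 2 has {F} and plot 3 has {A, B, C, D, F, G}, leaving only E.
Block 2, plot 4: block 2 has {E, F} and plot 4 has {B, C, D, F, G}, leaving only A.
Block 6 already has {B, D, F} and plot 4 already has {A, B, C, D, F, G}, so block 6, plot 4 must be E.

E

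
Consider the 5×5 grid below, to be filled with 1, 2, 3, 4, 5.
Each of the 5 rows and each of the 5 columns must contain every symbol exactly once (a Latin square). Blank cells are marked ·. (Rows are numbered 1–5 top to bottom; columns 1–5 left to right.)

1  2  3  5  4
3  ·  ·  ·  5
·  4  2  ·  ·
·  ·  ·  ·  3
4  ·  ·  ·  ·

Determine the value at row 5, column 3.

5

Row 2, column 2: row 2 has {3, 5} and column 2 has {2, 4}, leaving only 1.
Row 2, column 3: row 2 has {1, 3, 5} and column 3 has {2, 3}, leaving only 4.
Row 2, column 4: row 2 has {1, 3, 4, 5} and column 4 has {5}, leaving only 2.
Row 3, column 1: row 3 has {2, 4} and column 1 has {1, 3, 4}, leaving only 5.
Row 3, column 5: row 3 has {2, 4, 5} and column 5 has {3, 4, 5}, leaving only 1.
Row 3, column 4: row 3 has {1, 2, 4, 5} and column 4 has {2, 5}, leaving only 3.
Row 4, column 1: row 4 has {3} and column 1 has {1, 3, 4, 5}, leaving only 2.
Row 4, column 2: row 4 has {2, 3} and column 2 has {1, 2, 4}, leaving only 5.
Row 4, column 3: row 4 has {2, 3, 5} and column 3 has {2, 3, 4}, leaving only 1.
Row 5 already has {4} and column 3 already has {1, 2, 3, 4}, so row 5, column 3 must be 5.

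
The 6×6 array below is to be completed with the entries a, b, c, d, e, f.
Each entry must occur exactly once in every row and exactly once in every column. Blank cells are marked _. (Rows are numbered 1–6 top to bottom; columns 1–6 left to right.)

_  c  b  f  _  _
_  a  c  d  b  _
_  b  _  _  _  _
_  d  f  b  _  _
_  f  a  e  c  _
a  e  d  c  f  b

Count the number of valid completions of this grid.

Row 1, column 1: eliminating its row and column leaves {d, e}.
Row 1, column 5: eliminating its row and column leaves {a, d, e}.
Row 1, column 6: eliminating its row and column leaves {a, d, e}.
Row 2, column 1: eliminating its row and column leaves {e, f}.
Row 2, column 6: eliminating its row and column leaves {e, f}.
Row 3, column 1: eliminating its row and column leaves {c, d, e, f}.
Row 3, column 3: eliminating its row and column leaves {e}.
Row 3, column 4: eliminating its row and column leaves {a}.
Row 3, column 5: eliminating its row and column leaves {a, d, e}.
Row 3, column 6: eliminating its row and column leaves {a, c, d, e, f}.
Row 4, column 1: eliminating its row and column leaves {c, e}.
Row 4, column 5: eliminating its row and column leaves {a, e}.
Row 4, column 6: eliminating its row and column leaves {a, c, e}.
Row 5, column 1: eliminating its row and column leaves {b, d}.
Row 5, column 6: eliminating its row and column leaves {d}.
Enumerating the assignments across these blanks that avoid any row or column repeat gives 3 completions.

3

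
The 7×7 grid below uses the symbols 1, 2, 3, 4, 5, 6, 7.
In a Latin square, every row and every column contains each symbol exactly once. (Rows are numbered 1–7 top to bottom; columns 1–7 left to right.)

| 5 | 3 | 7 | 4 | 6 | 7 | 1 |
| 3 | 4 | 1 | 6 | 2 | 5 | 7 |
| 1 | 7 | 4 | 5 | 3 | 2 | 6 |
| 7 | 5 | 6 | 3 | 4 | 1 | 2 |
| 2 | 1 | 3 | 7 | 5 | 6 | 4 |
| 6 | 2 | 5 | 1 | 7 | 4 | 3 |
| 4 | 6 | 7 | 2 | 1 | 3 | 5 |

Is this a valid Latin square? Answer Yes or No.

No

Column 3 contains 7 twice (at rows 1 and 7), so it is not a permutation.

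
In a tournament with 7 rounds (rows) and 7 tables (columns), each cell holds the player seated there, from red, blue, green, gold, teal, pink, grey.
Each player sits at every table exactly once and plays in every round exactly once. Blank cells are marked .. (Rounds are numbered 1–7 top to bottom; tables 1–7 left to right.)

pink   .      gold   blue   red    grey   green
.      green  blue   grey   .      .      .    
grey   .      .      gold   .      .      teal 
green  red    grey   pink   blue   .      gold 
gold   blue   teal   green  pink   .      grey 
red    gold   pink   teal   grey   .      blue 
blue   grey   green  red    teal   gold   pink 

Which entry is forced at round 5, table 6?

Round 5 already has {blue, green, gold, teal, pink, grey} and table 6 already has {gold, grey}, so round 5, table 6 must be red.

red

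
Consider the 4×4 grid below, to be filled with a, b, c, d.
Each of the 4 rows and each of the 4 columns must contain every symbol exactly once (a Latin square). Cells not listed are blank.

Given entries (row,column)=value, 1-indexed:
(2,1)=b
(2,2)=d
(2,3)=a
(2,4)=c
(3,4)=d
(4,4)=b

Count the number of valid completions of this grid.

4

Row 1, column 1: eliminating its row and column leaves {a, c, d}.
Row 1, column 2: eliminating its row and column leaves {a, b, c}.
Row 1, column 3: eliminating its row and column leaves {b, c, d}.
Row 1, column 4: eliminating its row and column leaves {a}.
Row 3, column 1: eliminating its row and column leaves {a, c}.
Row 3, column 2: eliminating its row and column leaves {a, b, c}.
Row 3, column 3: eliminating its row and column leaves {b, c}.
Row 4, column 1: eliminating its row and column leaves {a, c, d}.
Row 4, column 2: eliminating its row and column leaves {a, c}.
Row 4, column 3: eliminating its row and column leaves {c, d}.
Enumerating the assignments across these blanks that avoid any row or column repeat gives 4 completions.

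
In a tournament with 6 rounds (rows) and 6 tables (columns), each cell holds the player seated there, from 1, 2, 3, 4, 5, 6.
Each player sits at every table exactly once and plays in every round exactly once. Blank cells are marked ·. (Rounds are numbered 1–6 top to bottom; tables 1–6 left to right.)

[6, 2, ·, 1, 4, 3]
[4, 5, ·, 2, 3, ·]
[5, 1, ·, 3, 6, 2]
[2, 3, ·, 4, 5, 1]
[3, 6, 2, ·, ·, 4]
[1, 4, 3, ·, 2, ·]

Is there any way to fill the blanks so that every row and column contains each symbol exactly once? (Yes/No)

No round or table among the givens repeats a symbol, and propagating forced cells runs into no contradiction.
One valid completion exists (for instance, 6 2 5 1 4 3 / 4 5 1 2 3 6 / 5 1 4 3 6 2 / 2 3 6 4 5 1 / 3 6 2 5 1 4 / 1 4 3 6 2 5).

Yes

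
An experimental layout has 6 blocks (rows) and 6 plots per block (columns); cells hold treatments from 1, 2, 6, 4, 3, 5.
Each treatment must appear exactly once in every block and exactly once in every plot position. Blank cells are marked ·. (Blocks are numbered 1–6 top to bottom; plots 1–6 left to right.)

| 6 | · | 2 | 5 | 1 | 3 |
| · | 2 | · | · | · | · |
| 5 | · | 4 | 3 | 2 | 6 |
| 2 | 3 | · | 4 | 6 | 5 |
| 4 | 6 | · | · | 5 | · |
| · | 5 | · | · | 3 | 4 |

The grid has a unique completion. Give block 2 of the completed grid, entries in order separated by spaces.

3 2 5 6 4 1

Block 2, plot 5: block 2 has {2} and plot 5 has {1, 2, 6, 3, 5}, leaving only 4.
Block 2, plot 6: block 2 has {2, 4} and plot 6 has {6, 4, 3, 5}, leaving only 1.
Block 2, plot 1: block 2 has {1, 2, 4} and plot 1 has {2, 6, 4, 5}, leaving only 3.
Block 2, plot 4: block 2 has {1, 2, 4, 3} and plot 4 has {4, 3, 5}, leaving only 6.
Block 2, plot 3: block 2 has {1, 2, 6, 4, 3} and plot 3 has {2, 4}, leaving only 5.
So block 2 reads: 3 2 5 6 4 1.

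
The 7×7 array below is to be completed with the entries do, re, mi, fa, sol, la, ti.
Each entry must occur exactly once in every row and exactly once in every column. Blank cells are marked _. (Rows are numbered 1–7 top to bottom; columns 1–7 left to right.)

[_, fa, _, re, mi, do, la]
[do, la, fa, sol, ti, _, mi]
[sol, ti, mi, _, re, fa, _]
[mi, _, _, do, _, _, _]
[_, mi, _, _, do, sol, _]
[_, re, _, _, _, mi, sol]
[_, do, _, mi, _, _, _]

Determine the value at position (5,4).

fa

Row 1, column 1: row 1 has {do, re, mi, fa, la} and column 1 has {do, mi, sol}, leaving only ti.
Row 1, column 3: row 1 has {do, re, mi, fa, la, ti} and column 3 has {mi, fa}, leaving only sol.
Row 2, column 6: row 2 has {do, mi, fa, sol, la, ti} and column 6 has {do, mi, fa, sol}, leaving only re.
Row 3, column 4: row 3 has {re, mi, fa, sol, ti} and column 4 has {do, re, mi, sol}, leaving only la.
Row 3, column 7: row 3 has {re, mi, fa, sol, la, ti} and column 7 has {mi, sol, la}, leaving only do.
Row 4, column 2: row 4 has {do, mi} and column 2 has {do, re, mi, fa, la, ti}, leaving only sol.
Row 5, column 4 is narrowed to {fa, ti}.
If it were ti, then row 6, column 5 would be left with no valid symbol.
So row 5, column 4 must be fa.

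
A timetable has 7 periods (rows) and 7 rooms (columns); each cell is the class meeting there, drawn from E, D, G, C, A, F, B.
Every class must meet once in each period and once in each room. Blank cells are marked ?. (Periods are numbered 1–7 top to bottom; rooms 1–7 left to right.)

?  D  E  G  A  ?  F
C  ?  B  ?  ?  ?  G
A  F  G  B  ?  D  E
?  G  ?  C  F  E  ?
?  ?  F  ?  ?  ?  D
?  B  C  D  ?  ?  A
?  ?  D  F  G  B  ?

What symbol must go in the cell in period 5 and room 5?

Period 1, room 1: period 1 has {E, D, G, A, F} and room 1 has {C, A}, leaving only B.
Period 1, room 6: period 1 has {E, D, G, A, F, B} and room 6 has {E, D, B}, leaving only C.
Period 3, room 5: period 3 has {E, D, G, A, F, B} and room 5 has {G, A, F}, leaving only C.
Period 4, room 1: period 4 has {E, G, C, F} and room 1 has {C, A, B}, leaving only D.
Period 4, room 3: period 4 has {E, D, G, C, F} and room 3 has {E, D, G, C, F, B}, leaving only A.
Period 4, room 7: period 4 has {E, D, G, C, A, F} and room 7 has {E, D, G, A, F}, leaving only B.
Period 6, room 5: period 6 has {D, C, A, B} and room 5 has {G, C, A, F}, leaving only E.
Period 5 already has {D, F} and room 5 already has {E, G, C, A, F}, so period 5, room 5 must be B.

B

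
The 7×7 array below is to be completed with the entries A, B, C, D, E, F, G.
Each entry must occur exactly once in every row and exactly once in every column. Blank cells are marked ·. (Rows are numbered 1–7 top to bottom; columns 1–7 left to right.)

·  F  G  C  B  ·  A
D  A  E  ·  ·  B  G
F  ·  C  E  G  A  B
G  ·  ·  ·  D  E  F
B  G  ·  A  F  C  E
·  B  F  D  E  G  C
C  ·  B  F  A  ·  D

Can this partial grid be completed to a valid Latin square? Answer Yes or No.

No

Row 2, column 4: row 2 together with column 4 already contain {A, B, C, D, E, F, G} — every symbol — so nothing can go there. The grid has no valid completion.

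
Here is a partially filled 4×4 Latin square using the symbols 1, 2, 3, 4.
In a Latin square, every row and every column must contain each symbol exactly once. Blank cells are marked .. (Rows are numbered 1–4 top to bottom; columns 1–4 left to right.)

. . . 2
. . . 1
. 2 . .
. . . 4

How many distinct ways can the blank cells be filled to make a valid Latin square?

8

Row 1, column 1: eliminating its row and column leaves {1, 3, 4}.
Row 1, column 2: eliminating its row and column leaves {1, 3, 4}.
Row 1, column 3: eliminating its row and column leaves {1, 3, 4}.
Row 2, column 1: eliminating its row and column leaves {2, 3, 4}.
Row 2, column 2: eliminating its row and column leaves {3, 4}.
Row 2, column 3: eliminating its row and column leaves {2, 3, 4}.
Row 3, column 1: eliminating its row and column leaves {1, 3, 4}.
Row 3, column 3: eliminating its row and column leaves {1, 3, 4}.
Row 3, column 4: eliminating its row and column leaves {3}.
Row 4, column 1: eliminating its row and column leaves {1, 2, 3}.
Row 4, column 2: eliminating its row and column leaves {1, 3}.
Row 4, column 3: eliminating its row and column leaves {1, 2, 3}.
Enumerating the assignments across these blanks that avoid any row or column repeat gives 8 completions.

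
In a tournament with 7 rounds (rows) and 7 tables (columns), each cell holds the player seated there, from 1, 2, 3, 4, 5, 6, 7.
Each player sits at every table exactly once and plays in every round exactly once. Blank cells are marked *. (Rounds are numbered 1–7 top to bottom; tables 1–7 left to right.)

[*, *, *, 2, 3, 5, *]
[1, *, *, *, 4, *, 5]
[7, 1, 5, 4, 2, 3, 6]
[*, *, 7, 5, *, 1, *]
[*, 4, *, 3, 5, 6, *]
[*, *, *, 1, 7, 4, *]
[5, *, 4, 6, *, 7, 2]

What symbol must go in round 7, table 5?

1

Round 7 already has {2, 4, 5, 6, 7} and table 5 already has {2, 3, 4, 5, 7}, so round 7, table 5 must be 1.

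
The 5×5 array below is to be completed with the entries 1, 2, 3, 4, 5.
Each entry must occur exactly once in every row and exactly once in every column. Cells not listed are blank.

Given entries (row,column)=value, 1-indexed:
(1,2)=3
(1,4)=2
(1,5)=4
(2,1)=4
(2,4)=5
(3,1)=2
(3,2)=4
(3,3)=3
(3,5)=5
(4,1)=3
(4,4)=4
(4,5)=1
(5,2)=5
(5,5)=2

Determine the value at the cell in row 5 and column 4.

3

Row 2, column 5: row 2 has {4, 5} and column 5 has {1, 2, 4, 5}, leaving only 3.
Row 3, column 4: row 3 has {2, 3, 4, 5} and column 4 has {2, 4, 5}, leaving only 1.
Row 5 already has {2, 5} and column 4 already has {1, 2, 4, 5}, so row 5, column 4 must be 3.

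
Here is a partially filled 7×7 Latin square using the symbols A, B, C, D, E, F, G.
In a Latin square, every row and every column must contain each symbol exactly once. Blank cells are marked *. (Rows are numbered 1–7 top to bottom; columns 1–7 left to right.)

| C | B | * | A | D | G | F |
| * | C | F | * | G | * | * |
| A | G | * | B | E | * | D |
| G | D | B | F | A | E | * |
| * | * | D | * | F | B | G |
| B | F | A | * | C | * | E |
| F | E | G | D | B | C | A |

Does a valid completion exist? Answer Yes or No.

Yes

No row or column among the givens repeats a symbol, and propagating forced cells runs into no contradiction.
One valid completion exists (for instance, C B E A D G F / D C F E G A B / A G C B E F D / G D B F A E C / E A D C F B G / B F A G C D E / F E G D B C A).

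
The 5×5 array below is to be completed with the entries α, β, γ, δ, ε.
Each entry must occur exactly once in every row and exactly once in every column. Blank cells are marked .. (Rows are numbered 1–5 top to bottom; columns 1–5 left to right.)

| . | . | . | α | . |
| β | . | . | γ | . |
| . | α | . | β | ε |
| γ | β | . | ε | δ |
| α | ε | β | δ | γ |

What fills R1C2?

Row 1, column 5: row 1 has {α} and column 5 has {γ, δ, ε}, leaving only β.
Row 2, column 2: row 2 has {β, γ} and column 2 has {α, β, ε}, leaving only δ.
Row 1 already has {α, β} and column 2 already has {α, β, δ, ε}, so row 1, column 2 must be γ.

γ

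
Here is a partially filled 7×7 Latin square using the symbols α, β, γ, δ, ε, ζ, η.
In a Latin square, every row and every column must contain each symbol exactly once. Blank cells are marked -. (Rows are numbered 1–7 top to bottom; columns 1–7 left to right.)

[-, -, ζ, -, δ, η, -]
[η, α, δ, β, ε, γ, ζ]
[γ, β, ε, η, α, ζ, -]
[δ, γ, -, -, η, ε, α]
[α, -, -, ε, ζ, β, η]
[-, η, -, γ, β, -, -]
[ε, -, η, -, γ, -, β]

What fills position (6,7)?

ε

Row 1, column 1: row 1 has {δ, ζ, η} and column 1 has {α, γ, δ, ε, η}, leaving only β.
Row 1, column 2: row 1 has {β, δ, ζ, η} and column 2 has {α, β, γ, η}, leaving only ε.
Row 1, column 4: row 1 has {β, δ, ε, ζ, η} and column 4 has {β, γ, ε, η}, leaving only α.
Row 1, column 7: row 1 has {α, β, δ, ε, ζ, η} and column 7 has {α, β, ζ, η}, leaving only γ.
Row 3, column 7: row 3 has {α, β, γ, ε, ζ, η} and column 7 has {α, β, γ, ζ, η}, leaving only δ.
Row 6 already has {β, γ, η} and column 7 already has {α, β, γ, δ, ζ, η}, so row 6, column 7 must be ε.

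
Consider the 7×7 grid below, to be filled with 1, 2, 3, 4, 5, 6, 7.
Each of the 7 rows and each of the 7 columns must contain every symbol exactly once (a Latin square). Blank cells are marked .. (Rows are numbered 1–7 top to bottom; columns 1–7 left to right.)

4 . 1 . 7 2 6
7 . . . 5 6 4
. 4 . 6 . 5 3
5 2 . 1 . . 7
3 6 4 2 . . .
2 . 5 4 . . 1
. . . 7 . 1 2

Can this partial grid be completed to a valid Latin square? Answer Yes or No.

Yes

No row or column among the givens repeats a symbol, and propagating forced cells runs into no contradiction.
One valid completion exists (for instance, 4 3 1 5 7 2 6 / 7 1 2 3 5 6 4 / 1 4 7 6 2 5 3 / 5 2 6 1 3 4 7 / 3 6 4 2 1 7 5 / 2 7 5 4 6 3 1 / 6 5 3 7 4 1 2).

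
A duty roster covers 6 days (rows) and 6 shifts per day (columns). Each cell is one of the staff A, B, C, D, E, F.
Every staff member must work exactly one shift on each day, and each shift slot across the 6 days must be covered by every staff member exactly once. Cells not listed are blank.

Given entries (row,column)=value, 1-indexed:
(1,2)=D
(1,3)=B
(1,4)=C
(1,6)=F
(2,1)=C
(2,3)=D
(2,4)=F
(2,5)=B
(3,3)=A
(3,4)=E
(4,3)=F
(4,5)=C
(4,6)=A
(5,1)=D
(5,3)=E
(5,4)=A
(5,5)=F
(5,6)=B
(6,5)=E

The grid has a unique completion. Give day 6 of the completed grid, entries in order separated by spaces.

A F C B E D

Day 6, shift 3: day 6 has {E} and shift 3 has {A, B, D, E, F}, leaving only C.
Day 6, shift 6: day 6 has {C, E} and shift 6 has {A, B, F}, leaving only D.
Day 6, shift 4: day 6 has {C, D, E} and shift 4 has {A, C, E, F}, leaving only B.
Day 1, shift 5: day 1 has {B, C, D, F} and shift 5 has {B, C, E, F}, leaving only A.
Day 1, shift 1: day 1 has {A, B, C, D, F} and shift 1 has {C, D}, leaving only E.
Day 2, shift 6: day 2 has {B, C, D, F} and shift 6 has {A, B, D, F}, leaving only E.
Day 2, shift 2: day 2 has {B, C, D, E, F} and shift 2 has {D}, leaving only A.
Day 6, shift 2: day 6 has {B, C, D, E} and shift 2 has {A, D}, leaving only F.
Day 6, shift 1: day 6 has {B, C, D, E, F} and shift 1 has {C, D, E}, leaving only A.
So day 6 reads: A F C B E D.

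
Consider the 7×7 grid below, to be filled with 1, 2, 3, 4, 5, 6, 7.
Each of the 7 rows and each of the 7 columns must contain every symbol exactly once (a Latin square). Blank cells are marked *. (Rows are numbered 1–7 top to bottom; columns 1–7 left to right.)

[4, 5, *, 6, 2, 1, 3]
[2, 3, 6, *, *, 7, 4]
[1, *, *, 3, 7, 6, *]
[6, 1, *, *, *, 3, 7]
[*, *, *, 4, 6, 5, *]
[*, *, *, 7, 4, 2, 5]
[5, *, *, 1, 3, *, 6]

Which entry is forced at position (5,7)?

1

Row 1, column 3: row 1 has {1, 2, 3, 4, 5, 6} and column 3 has {6}, leaving only 7.
Row 2, column 4: row 2 has {2, 3, 4, 6, 7} and column 4 has {1, 3, 4, 6, 7}, leaving only 5.
Row 2, column 5: row 2 has {2, 3, 4, 5, 6, 7} and column 5 has {2, 3, 4, 6, 7}, leaving only 1.
Row 3, column 7: row 3 has {1, 3, 6, 7} and column 7 has {3, 4, 5, 6, 7}, leaving only 2.
Row 5 already has {4, 5, 6} and column 7 already has {2, 3, 4, 5, 6, 7}, so row 5, column 7 must be 1.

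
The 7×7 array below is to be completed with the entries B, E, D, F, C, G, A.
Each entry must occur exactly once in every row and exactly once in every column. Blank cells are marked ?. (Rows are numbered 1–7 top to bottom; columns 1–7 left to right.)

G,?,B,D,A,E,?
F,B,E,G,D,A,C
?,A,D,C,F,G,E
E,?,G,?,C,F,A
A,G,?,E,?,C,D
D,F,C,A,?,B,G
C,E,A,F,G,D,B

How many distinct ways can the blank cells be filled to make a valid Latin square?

Row 1, column 2: eliminating its row and column leaves {C}.
Row 1, column 7: eliminating its row and column leaves {F}.
Row 3, column 1: eliminating its row and column leaves {B}.
Row 4, column 2: eliminating its row and column leaves {D}.
Row 4, column 4: eliminating its row and column leaves {B}.
Row 5, column 3: eliminating its row and column leaves {F}.
Row 5, column 5: eliminating its row and column leaves {B}.
Row 6, column 5: eliminating its row and column leaves {E}.
Only one assignment across all blanks avoids any row or column repeat, giving 1 completion.

1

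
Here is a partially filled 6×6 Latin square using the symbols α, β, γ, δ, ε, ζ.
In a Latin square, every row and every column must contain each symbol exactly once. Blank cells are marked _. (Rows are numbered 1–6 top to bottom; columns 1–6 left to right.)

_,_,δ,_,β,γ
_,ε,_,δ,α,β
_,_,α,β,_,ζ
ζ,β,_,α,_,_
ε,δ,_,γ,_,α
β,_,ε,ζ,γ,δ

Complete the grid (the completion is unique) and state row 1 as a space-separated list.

α ζ δ ε β γ

Row 1, column 1: row 1 has {β, γ, δ} and column 1 has {β, ε, ζ}, leaving only α.
Row 1, column 2: row 1 has {α, β, γ, δ} and column 2 has {β, δ, ε}, leaving only ζ.
Row 1, column 4: row 1 has {α, β, γ, δ, ζ} and column 4 has {α, β, γ, δ, ζ}, leaving only ε.
So row 1 reads: α ζ δ ε β γ.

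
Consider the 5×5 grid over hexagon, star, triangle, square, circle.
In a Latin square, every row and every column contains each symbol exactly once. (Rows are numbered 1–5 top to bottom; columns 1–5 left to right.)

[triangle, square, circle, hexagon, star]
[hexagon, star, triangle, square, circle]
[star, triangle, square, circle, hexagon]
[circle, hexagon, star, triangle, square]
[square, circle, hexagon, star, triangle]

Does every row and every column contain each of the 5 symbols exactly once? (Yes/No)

Yes

Each row is a permutation of the 5 symbols, and so is each column.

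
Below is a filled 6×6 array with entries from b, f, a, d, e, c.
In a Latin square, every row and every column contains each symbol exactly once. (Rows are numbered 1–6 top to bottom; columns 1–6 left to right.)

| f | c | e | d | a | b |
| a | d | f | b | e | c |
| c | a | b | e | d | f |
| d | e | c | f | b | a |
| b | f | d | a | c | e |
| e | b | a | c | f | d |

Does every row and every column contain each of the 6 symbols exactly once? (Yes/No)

Each row is a permutation of the 6 symbols, and so is each column.

Yes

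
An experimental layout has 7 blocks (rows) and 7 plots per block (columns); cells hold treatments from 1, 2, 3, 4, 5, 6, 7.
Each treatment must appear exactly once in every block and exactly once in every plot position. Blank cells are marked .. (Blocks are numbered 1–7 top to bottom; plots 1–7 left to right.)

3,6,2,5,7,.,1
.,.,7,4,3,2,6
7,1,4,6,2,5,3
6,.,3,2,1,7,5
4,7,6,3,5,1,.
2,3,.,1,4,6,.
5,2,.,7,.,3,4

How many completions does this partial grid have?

1

Block 1, plot 6: eliminating its block and plot leaves {4}.
Block 2, plot 1: eliminating its block and plot leaves {1}.
Block 2, plot 2: eliminating its block and plot leaves {5}.
Block 4, plot 2: eliminating its block and plot leaves {4}.
Block 5, plot 7: eliminating its block and plot leaves {2}.
Block 6, plot 3: eliminating its block and plot leaves {5}.
Block 6, plot 7: eliminating its block and plot leaves {7}.
Block 7, plot 3: eliminating its block and plot leaves {1}.
Block 7, plot 5: eliminating its block and plot leaves {6}.
Only one assignment across all blanks avoids any block or plot repeat, giving 1 completion.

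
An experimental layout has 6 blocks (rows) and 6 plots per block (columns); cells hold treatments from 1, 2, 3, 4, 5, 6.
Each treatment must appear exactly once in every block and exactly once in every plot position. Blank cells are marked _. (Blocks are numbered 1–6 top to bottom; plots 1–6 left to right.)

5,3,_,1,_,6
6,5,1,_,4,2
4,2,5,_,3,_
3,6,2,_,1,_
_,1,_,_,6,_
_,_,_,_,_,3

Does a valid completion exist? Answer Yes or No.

No block or plot among the givens repeats a symbol, and propagating forced cells runs into no contradiction.
One valid completion exists (for instance, 5 3 4 1 2 6 / 6 5 1 3 4 2 / 4 2 5 6 3 1 / 3 6 2 5 1 4 / 2 1 3 4 6 5 / 1 4 6 2 5 3).

Yes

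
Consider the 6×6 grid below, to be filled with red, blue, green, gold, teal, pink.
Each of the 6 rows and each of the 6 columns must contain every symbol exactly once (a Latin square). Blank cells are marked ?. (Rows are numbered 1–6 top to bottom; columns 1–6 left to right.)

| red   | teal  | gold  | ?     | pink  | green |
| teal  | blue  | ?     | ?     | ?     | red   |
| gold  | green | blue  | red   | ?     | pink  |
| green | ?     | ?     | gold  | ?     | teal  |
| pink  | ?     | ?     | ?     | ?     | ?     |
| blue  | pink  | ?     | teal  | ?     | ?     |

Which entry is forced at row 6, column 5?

Row 1, column 4: row 1 has {red, green, gold, teal, pink} and column 4 has {red, gold, teal}, leaving only blue.
Row 3, column 5: row 3 has {red, blue, green, gold, pink} and column 5 has {pink}, leaving only teal.
Row 4, column 2: row 4 has {green, gold, teal} and column 2 has {blue, green, teal, pink}, leaving only red.
Row 4, column 3: row 4 has {red, green, gold, teal} and column 3 has {blue, gold}, leaving only pink.
Row 2, column 3: row 2 has {red, blue, teal} and column 3 has {blue, gold, pink}, leaving only green.
Row 2, column 4: row 2 has {red, blue, green, teal} and column 4 has {red, blue, gold, teal}, leaving only pink.
Row 2, column 5: row 2 has {red, blue, green, teal, pink} and column 5 has {teal, pink}, leaving only gold.
Row 4, column 5: row 4 has {red, green, gold, teal, pink} and column 5 has {gold, teal, pink}, leaving only blue.
Row 5, column 2: row 5 has {pink} and column 2 has {red, blue, green, teal, pink}, leaving only gold.
Row 5, column 4: row 5 has {gold, pink} and column 4 has {red, blue, gold, teal, pink}, leaving only green.
Row 5, column 5: row 5 has {green, gold, pink} and column 5 has {blue, gold, teal, pink}, leaving only red.
Row 6 already has {blue, teal, pink} and column 5 already has {red, blue, gold, teal, pink}, so row 6, column 5 must be green.

green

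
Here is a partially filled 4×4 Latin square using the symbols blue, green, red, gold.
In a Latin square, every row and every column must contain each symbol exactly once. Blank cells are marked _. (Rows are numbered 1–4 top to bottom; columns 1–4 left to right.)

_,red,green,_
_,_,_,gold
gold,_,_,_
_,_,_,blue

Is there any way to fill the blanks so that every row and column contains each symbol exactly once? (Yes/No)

No

Row 1, column 4: row 1 together with column 4 already contain {blue, green, red, gold} — every symbol — so nothing can go there. The grid has no valid completion.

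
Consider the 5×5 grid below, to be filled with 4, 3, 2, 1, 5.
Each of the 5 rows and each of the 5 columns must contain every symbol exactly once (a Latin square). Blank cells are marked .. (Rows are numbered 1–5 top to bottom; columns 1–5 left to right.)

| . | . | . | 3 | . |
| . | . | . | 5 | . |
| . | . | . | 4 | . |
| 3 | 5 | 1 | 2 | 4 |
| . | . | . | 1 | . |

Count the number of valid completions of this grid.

56

Row 1, column 1: eliminating its row and column leaves {4, 2, 1, 5}.
Row 1, column 2: eliminating its row and column leaves {4, 2, 1}.
Row 1, column 3: eliminating its row and column leaves {4, 2, 5}.
Row 1, column 5: eliminating its row and column leaves {2, 1, 5}.
Row 2, column 1: eliminating its row and column leaves {4, 2, 1}.
Row 2, column 2: eliminating its row and column leaves {4, 3, 2, 1}.
Row 2, column 3: eliminating its row and column leaves {4, 3, 2}.
Row 2, column 5: eliminating its row and column leaves {3, 2, 1}.
Row 3, column 1: eliminating its row and column leaves {2, 1, 5}.
Row 3, column 2: eliminating its row and column leaves {3, 2, 1}.
Row 3, column 3: eliminating its row and column leaves {3, 2, 5}.
Row 3, column 5: eliminating its row and column leaves {3, 2, 1, 5}.
Row 5, column 1: eliminating its row and column leaves {4, 2, 5}.
Row 5, column 2: eliminating its row and column leaves {4, 3, 2}.
Row 5, column 3: eliminating its row and column leaves {4, 3, 2, 5}.
Row 5, column 5: eliminating its row and column leaves {3, 2, 5}.
Enumerating the assignments across these blanks that avoid any row or column repeat gives 56 completions.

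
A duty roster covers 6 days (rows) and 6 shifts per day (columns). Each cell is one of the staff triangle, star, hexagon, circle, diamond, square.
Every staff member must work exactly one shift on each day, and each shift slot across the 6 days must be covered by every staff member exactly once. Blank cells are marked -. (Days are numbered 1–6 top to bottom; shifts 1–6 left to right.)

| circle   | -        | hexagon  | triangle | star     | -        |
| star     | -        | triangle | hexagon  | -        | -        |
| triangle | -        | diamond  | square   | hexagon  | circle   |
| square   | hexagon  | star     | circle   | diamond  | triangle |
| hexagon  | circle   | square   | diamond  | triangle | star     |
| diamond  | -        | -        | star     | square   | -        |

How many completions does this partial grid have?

2

Day 1, shift 2: eliminating its day and shift leaves {diamond, square}.
Day 1, shift 6: eliminating its day and shift leaves {diamond, square}.
Day 2, shift 2: eliminating its day and shift leaves {diamond, square}.
Day 2, shift 5: eliminating its day and shift leaves {circle}.
Day 2, shift 6: eliminating its day and shift leaves {diamond, square}.
Day 3, shift 2: eliminating its day and shift leaves {star}.
Day 6, shift 2: eliminating its day and shift leaves {triangle}.
Day 6, shift 3: eliminating its day and shift leaves {circle}.
Day 6, shift 6: eliminating its day and shift leaves {hexagon}.
Enumerating the assignments across these blanks that avoid any day or shift repeat gives 2 completions.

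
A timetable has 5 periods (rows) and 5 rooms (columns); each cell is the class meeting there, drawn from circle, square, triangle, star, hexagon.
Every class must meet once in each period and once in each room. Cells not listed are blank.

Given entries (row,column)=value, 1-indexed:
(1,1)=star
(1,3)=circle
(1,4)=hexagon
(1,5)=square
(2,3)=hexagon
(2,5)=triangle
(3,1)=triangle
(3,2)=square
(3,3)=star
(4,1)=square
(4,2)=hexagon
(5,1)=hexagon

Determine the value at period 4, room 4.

Period 1, room 2: period 1 has {circle, square, star, hexagon} and room 2 has {square, hexagon}, leaving only triangle.
Period 2, room 1: period 2 has {triangle, hexagon} and room 1 has {square, triangle, star, hexagon}, leaving only circle.
Period 2, room 2: period 2 has {circle, triangle, hexagon} and room 2 has {square, triangle, hexagon}, leaving only star.
Period 2, room 4: period 2 has {circle, triangle, star, hexagon} and room 4 has {hexagon}, leaving only square.
Period 3, room 4: period 3 has {square, triangle, star} and room 4 has {square, hexagon}, leaving only circle.
Period 3, room 5: period 3 has {circle, square, triangle, star} and room 5 has {square, triangle}, leaving only hexagon.
Period 4, room 3: period 4 has {square, hexagon} and room 3 has {circle, star, hexagon}, leaving only triangle.
Period 4 already has {square, triangle, hexagon} and room 4 already has {circle, square, hexagon}, so period 4, room 4 must be star.

star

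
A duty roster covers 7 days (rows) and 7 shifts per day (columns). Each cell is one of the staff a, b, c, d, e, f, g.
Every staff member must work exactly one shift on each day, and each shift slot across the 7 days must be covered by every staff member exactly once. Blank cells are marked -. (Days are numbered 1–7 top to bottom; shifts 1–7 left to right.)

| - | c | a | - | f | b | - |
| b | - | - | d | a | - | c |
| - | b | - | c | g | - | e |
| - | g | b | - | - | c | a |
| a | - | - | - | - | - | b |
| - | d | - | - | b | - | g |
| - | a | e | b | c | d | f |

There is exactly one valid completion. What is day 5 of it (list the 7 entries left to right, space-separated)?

Day 1, shift 7: day 1 has {a, b, c, f} and shift 7 has {a, b, c, e, f, g}, leaving only d.
Day 7, shift 1: day 7 has {a, b, c, d, e, f} and shift 1 has {a, b}, leaving only g.
Day 1, shift 1: day 1 has {a, b, c, d, f} and shift 1 has {a, b, g}, leaving only e.
Day 1, shift 4: day 1 has {a, b, c, d, e, f} and shift 4 has {b, c, d}, leaving only g.
Day 5, shift 2 is narrowed to {e, f}; only f is consistent with the remaining cells.
Day 5, shift 4: day 5 has {a, b, f} and shift 4 has {b, c, d, g}, leaving only e.
Day 5, shift 5: day 5 has {a, b, e, f} and shift 5 has {a, b, c, f, g}, leaving only d.
Day 5, shift 6: day 5 has {a, b, d, e, f} and shift 6 has {b, c, d}, leaving only g.
Day 5, shift 3: day 5 has {a, b, d, e, f, g} and shift 3 has {a, b, e}, leaving only c.
So day 5 reads: a f c e d g b.

a f c e d g b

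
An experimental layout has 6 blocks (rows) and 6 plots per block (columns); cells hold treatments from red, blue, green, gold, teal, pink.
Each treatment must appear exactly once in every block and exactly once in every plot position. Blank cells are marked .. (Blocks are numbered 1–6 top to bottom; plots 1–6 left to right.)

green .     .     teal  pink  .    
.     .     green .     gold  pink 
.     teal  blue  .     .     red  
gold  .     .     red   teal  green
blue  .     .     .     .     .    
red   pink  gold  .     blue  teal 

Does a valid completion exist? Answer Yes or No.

Yes

No block or plot among the givens repeats a symbol, and propagating forced cells runs into no contradiction.
One valid completion exists (for instance, green gold red teal pink blue / teal red green blue gold pink / pink teal blue gold green red / gold blue pink red teal green / blue green teal pink red gold / red pink gold green blue teal).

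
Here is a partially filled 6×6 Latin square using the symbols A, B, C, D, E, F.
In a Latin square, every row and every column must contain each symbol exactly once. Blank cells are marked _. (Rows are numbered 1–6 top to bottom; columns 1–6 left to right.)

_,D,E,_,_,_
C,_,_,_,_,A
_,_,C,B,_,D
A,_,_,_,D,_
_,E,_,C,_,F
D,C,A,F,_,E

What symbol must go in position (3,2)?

A

Row 1, column 4: row 1 has {D, E} and column 4 has {B, C, F}, leaving only A.
Row 4, column 4: row 4 has {A, D} and column 4 has {A, B, C, F}, leaving only E.
Row 2, column 4: row 2 has {A, C} and column 4 has {A, B, C, E, F}, leaving only D.
Row 5, column 1: row 5 has {C, E, F} and column 1 has {A, C, D}, leaving only B.
Row 1, column 1: row 1 has {A, D, E} and column 1 has {A, B, C, D}, leaving only F.
Row 3, column 1: row 3 has {B, C, D} and column 1 has {A, B, C, D, F}, leaving only E.
Row 5, column 3: row 5 has {B, C, E, F} and column 3 has {A, C, E}, leaving only D.
Row 5, column 5: row 5 has {B, C, D, E, F} and column 5 has {D}, leaving only A.
Row 3, column 5: row 3 has {B, C, D, E} and column 5 has {A, D}, leaving only F.
Row 3 already has {B, C, D, E, F} and column 2 already has {C, D, E}, so row 3, column 2 must be A.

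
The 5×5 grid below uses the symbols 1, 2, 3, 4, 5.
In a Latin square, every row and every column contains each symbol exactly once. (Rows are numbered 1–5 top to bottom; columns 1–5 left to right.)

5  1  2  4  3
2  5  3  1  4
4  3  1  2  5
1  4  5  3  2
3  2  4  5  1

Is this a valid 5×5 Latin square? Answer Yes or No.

Each row is a permutation of the 5 symbols, and so is each column.

Yes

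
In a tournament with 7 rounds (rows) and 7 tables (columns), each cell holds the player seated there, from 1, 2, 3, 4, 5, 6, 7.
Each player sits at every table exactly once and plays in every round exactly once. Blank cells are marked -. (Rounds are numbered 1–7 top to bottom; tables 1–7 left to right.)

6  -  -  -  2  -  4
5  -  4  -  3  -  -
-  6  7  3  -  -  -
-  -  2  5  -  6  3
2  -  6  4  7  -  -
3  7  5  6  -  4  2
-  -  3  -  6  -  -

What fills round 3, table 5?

Round 1, table 3: round 1 has {2, 4, 6} and table 3 has {2, 3, 4, 5, 6, 7}, leaving only 1.
Round 1, table 4: round 1 has {1, 2, 4, 6} and table 4 has {3, 4, 5, 6}, leaving only 7.
Round 6, table 5: round 6 has {2, 3, 4, 5, 6, 7} and table 5 has {2, 3, 6, 7}, leaving only 1.
Round 4, table 5: round 4 has {2, 3, 5, 6} and table 5 has {1, 2, 3, 6, 7}, leaving only 4.
Round 3 already has {3, 6, 7} and table 5 already has {1, 2, 3, 4, 6, 7}, so round 3, table 5 must be 5.

5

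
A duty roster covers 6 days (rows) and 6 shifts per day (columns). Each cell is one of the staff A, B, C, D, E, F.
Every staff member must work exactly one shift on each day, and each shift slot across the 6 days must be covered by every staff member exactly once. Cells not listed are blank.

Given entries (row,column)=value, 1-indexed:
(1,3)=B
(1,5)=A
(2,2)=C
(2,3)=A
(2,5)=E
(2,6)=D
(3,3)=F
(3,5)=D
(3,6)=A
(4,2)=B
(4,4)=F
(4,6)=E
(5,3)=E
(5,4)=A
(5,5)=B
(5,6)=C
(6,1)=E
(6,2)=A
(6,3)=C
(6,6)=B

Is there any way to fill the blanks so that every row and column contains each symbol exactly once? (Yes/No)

No day or shift among the givens repeats a symbol, and propagating forced cells runs into no contradiction.
One valid completion exists (for instance, C D B E A F / F C A B E D / B E F C D A / A B D F C E / D F E A B C / E A C D F B).

Yes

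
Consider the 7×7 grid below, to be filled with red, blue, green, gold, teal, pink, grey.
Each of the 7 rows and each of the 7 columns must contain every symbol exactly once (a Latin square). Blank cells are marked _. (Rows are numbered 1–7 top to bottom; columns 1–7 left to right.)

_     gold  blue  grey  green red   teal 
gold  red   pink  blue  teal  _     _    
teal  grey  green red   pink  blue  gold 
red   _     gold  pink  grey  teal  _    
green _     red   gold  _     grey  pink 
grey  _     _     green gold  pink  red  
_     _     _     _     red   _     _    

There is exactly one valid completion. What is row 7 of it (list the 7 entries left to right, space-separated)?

blue pink grey teal red gold green

Row 7, column 4: row 7 has {red} and column 4 has {red, blue, green, gold, pink, grey}, leaving only teal.
Row 7, column 3: row 7 has {red, teal} and column 3 has {red, blue, green, gold, pink}, leaving only grey.
Row 1, column 1: row 1 has {red, blue, green, gold, teal, grey} and column 1 has {red, green, gold, teal, grey}, leaving only pink.
Row 7, column 1: row 7 has {red, teal, grey} and column 1 has {red, green, gold, teal, pink, grey}, leaving only blue.
Row 7, column 7: row 7 has {red, blue, teal, grey} and column 7 has {red, gold, teal, pink}, leaving only green.
Row 7, column 2: row 7 has {red, blue, green, teal, grey} and column 2 has {red, gold, grey}, leaving only pink.
Row 7, column 6: row 7 has {red, blue, green, teal, pink, grey} and column 6 has {red, blue, teal, pink, grey}, leaving only gold.
So row 7 reads: blue pink grey teal red gold green.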